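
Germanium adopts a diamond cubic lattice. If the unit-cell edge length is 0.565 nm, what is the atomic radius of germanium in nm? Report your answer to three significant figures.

0.122 nm

In a diamond cubic lattice, nearest neighbors lie along the body diagonal with √3·a = 8r.
r = √3·a/8 = 1.7321 × 0.565 / 8 = 0.122 nm.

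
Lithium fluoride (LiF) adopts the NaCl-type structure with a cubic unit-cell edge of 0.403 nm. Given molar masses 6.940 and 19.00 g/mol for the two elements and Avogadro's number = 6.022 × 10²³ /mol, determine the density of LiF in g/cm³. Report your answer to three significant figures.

2.63 g/cm³

The NaCl-type structure contains Z = 4 formula units per cell; M(LiF) = 6.940 + 19.00 = 25.94 g/mol.
a³ = (4.030 × 10^-8 cm)³ = 6.545 × 10^-23 cm³.
ρ = 4 × 25.94 / (6.022 × 10²³ × 6.545 × 10^-23) = 2.633 g/cm³.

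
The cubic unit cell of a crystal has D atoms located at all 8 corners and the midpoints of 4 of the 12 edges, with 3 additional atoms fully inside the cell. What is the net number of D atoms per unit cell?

Corner atoms are shared by 8 cells (1/8 each), edge atoms by 4 (1/4 each), interior atoms are unshared.
Net atoms = 8 × 1/8 + 4 × 1/4 + 3 = 1 + 1 + 3 = 5.

5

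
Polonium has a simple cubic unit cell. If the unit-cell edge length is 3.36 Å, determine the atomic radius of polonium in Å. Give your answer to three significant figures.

In a simple cubic lattice, atoms touch along the cell edge, so a = 2r.
r = a/2 = 3.36/2 = 1.68 Å.

1.68 Å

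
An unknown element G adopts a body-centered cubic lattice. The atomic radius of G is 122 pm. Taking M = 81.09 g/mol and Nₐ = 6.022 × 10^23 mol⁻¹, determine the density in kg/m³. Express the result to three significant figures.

In a BCC lattice, atoms touch along the body diagonal, so √3·a = 4r, giving a = 281.7 pm = 2.817 × 10^-8 cm.
With Z = 2, ρ = Z·M/(N_A·a³) = 2 × 81.09 / (6.022 × 10²³ × 2.237 × 10^-23) = 12.04 g/cm³ = 12000 kg/m³.

12000 kg/m³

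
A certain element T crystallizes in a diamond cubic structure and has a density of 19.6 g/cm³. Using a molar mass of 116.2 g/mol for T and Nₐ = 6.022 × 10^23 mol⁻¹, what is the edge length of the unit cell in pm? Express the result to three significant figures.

With Z = 8 atoms per diamond cubic cell, a³ = Z·M/(N_A·ρ) = 8 × 116.2 / (6.022 × 10²³ × 19.60 g/cm³) = 7.876 × 10^-23 cm³.
a = (7.876 × 10^-23)^(1/3) = 4.286 × 10^-8 cm = 429 pm.

429 pm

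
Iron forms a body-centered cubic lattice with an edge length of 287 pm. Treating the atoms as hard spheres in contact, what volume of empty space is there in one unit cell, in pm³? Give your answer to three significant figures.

7.56 × 10^6 pm³

In a BCC lattice atoms touch along the body diagonal, so √3·a = 4r, so r = 0.4330a = 124.3 pm.
V_cell = a³ = 2.364 × 10^7 pm³; V_atoms = 2 × (4/3)πr³ = 1.608 × 10^7 pm³.
Empty space = 2.364 × 10^7 − 1.608 × 10^7 = 7.56 × 10^6 pm³.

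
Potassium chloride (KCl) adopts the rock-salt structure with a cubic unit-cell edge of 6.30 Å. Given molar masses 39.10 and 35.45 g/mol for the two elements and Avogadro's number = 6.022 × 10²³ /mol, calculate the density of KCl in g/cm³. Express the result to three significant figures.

The rock-salt structure contains Z = 4 formula units per cell; M(KCl) = 39.10 + 35.45 = 74.55 g/mol.
a³ = (6.300 × 10^-8 cm)³ = 2.500 × 10^-22 cm³.
ρ = 4 × 74.55 / (6.022 × 10²³ × 2.500 × 10^-22) = 1.980 g/cm³.

1.98 g/cm³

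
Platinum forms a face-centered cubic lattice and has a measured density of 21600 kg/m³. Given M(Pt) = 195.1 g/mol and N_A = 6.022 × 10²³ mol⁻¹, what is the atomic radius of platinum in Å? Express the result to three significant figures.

For an FCC cell (Z = 4), a³ = Z·M/(N_A·ρ) = 4 × 195.1 / (6.022 × 10²³ × 21.60) = 6.000 × 10^-23 cm³, so a = 3.915 × 10^-8 cm = 3.915 Å.
Atoms touch along the face diagonal, so √2·a = 4r, so r = 0.3536 × a = 1.38 Å.

1.38 Å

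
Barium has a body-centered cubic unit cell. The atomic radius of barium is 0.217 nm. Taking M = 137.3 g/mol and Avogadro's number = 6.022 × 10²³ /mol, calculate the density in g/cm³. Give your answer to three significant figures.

3.62 g/cm³

In a BCC lattice, atoms touch along the body diagonal, so √3·a = 4r, giving a = 0.5011 nm = 5.011 × 10^-8 cm.
With Z = 2, ρ = Z·M/(N_A·a³) = 2 × 137.3 / (6.022 × 10²³ × 1.259 × 10^-22) = 3.623 g/cm³.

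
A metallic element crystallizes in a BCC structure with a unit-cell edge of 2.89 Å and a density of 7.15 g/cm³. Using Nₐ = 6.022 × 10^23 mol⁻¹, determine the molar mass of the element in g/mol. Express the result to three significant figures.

A BCC cell has Z = 2 atoms; a = 2.890 × 10^-8 cm.
M = ρ·N_A·a³/Z = 7.15 × 6.022 × 10²³ × 2.414 × 10^-23 / 2 = 52.0 g/mol.

52.0 g/mol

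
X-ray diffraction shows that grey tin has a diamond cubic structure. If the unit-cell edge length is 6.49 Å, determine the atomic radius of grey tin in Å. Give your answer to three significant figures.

In a diamond cubic lattice, nearest neighbors lie along the body diagonal with √3·a = 8r.
r = √3·a/8 = 1.7321 × 6.49 / 8 = 1.41 Å.

1.41 Å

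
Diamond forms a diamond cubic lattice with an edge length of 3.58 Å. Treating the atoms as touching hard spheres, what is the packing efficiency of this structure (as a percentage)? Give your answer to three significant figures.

34.0%

In a diamond cubic lattice nearest neighbors lie along the body diagonal with √3·a = 8r, so r = 0.2165a = 0.7751 Å.
Packing fraction = Z·(4/3)πr³ / a³ = 8 × (4/3)π × (0.7751)³ / (3.58)³ = 0.3401 = 34.0%.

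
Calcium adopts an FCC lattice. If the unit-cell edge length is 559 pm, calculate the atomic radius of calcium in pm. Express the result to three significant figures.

198 pm

In an FCC lattice, atoms touch along the face diagonal, so √2·a = 4r.
r = √2·a/4 = 1.4142 × 559 / 4 = 198 pm.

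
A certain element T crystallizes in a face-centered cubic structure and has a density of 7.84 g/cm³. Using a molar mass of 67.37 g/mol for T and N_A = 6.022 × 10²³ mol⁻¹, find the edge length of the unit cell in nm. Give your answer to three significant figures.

With Z = 4 atoms per FCC cell, a³ = Z·M/(N_A·ρ) = 4 × 67.37 / (6.022 × 10²³ × 7.840 g/cm³) = 5.708 × 10^-23 cm³.
a = (5.708 × 10^-23)^(1/3) = 3.850 × 10^-8 cm = 0.385 nm.

0.385 nm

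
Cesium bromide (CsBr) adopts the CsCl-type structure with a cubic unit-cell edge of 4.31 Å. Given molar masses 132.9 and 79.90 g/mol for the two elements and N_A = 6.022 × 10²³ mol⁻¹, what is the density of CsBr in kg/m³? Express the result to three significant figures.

The CsCl-type structure contains Z = 1 formula unit per cell; M(CsBr) = 132.9 + 79.90 = 212.8 g/mol.
a³ = (4.310 × 10^-8 cm)³ = 8.006 × 10^-23 cm³.
ρ = 1 × 212.8 / (6.022 × 10²³ × 8.006 × 10^-23) = 4.414 g/cm³ = 4410 kg/m³.

4410 kg/m³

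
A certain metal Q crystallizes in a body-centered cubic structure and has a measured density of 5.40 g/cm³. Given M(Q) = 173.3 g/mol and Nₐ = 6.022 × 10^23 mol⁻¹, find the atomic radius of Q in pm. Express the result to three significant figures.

For a BCC cell (Z = 2), a³ = Z·M/(N_A·ρ) = 2 × 173.3 / (6.022 × 10²³ × 5.400) = 1.066 × 10^-22 cm³, so a = 4.741 × 10^-8 cm = 474.1 pm.
Atoms touch along the body diagonal, so √3·a = 4r, so r = 0.4330 × a = 205 pm.

205 pm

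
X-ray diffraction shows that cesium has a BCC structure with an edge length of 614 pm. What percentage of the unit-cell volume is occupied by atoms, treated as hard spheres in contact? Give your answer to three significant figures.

68.0%

In a BCC lattice atoms touch along the body diagonal, so √3·a = 4r, so r = 0.4330a = 265.9 pm.
Packing fraction = Z·(4/3)πr³ / a³ = 2 × (4/3)π × (265.9)³ / (614)³ = 0.6802 = 68.0%.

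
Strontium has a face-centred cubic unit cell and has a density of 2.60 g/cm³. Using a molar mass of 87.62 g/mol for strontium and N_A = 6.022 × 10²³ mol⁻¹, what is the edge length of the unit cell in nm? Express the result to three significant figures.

0.607 nm

With Z = 4 atoms per FCC cell, a³ = Z·M/(N_A·ρ) = 4 × 87.62 / (6.022 × 10²³ × 2.600 g/cm³) = 2.238 × 10^-22 cm³.
a = (2.238 × 10^-22)^(1/3) = 6.072 × 10^-8 cm = 0.607 nm.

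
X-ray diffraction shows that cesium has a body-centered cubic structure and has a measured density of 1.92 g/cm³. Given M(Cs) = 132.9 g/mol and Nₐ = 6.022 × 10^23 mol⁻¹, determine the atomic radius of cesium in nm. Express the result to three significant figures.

For a BCC cell (Z = 2), a³ = Z·M/(N_A·ρ) = 2 × 132.9 / (6.022 × 10²³ × 1.920) = 2.299 × 10^-22 cm³, so a = 6.126 × 10^-8 cm = 0.6126 nm.
Atoms touch along the body diagonal, so √3·a = 4r, so r = 0.4330 × a = 0.265 nm.

0.265 nm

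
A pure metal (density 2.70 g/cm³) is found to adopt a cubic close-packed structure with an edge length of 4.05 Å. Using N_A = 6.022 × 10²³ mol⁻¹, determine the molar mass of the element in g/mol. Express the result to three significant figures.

27.0 g/mol

An FCC cell has Z = 4 atoms; a = 4.050 × 10^-8 cm.
M = ρ·N_A·a³/Z = 2.70 × 6.022 × 10²³ × 6.643 × 10^-23 / 4 = 27.0 g/mol.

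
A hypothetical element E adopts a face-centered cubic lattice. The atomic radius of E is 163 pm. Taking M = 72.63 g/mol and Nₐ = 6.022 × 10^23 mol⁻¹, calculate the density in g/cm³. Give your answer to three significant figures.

4.92 g/cm³

In an FCC lattice, atoms touch along the face diagonal, so √2·a = 4r, giving a = 461.0 pm = 4.610 × 10^-8 cm.
With Z = 4, ρ = Z·M/(N_A·a³) = 4 × 72.63 / (6.022 × 10²³ × 9.799 × 10^-23) = 4.923 g/cm³.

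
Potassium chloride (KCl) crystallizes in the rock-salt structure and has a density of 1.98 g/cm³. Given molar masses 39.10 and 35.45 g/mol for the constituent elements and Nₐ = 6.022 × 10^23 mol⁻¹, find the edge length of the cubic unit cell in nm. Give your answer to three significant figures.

M(KCl) = 74.55 g/mol; Z = 4 formula units per cell.
a³ = Z·M/(N_A·ρ) = 4 × 74.55 / (6.022 × 10²³ × 1.98) = 2.501 × 10^-22 cm³, so a = 6.300 × 10^-8 cm = 0.630 nm.

0.630 nm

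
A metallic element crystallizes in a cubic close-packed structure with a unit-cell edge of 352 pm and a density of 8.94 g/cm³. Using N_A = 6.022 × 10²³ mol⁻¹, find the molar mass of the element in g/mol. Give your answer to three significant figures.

58.7 g/mol

An FCC cell has Z = 4 atoms; a = 3.520 × 10^-8 cm.
M = ρ·N_A·a³/Z = 8.94 × 6.022 × 10²³ × 4.361 × 10^-23 / 4 = 58.7 g/mol.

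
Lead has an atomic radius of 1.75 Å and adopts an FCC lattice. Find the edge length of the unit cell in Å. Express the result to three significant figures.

In an FCC lattice, atoms touch along the face diagonal, so √2·a = 4r.
a = 4r/√2 = 4 × 1.75 / 1.4142 = 4.95 Å.

4.95 Å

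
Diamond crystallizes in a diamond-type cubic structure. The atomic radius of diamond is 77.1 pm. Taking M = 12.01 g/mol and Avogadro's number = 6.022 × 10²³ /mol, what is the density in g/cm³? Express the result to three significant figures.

In a diamond cubic lattice, nearest neighbors lie along the body diagonal with √3·a = 8r, giving a = 356.1 pm = 3.561 × 10^-8 cm.
With Z = 8, ρ = Z·M/(N_A·a³) = 8 × 12.01 / (6.022 × 10²³ × 4.516 × 10^-23) = 3.533 g/cm³.

3.53 g/cm³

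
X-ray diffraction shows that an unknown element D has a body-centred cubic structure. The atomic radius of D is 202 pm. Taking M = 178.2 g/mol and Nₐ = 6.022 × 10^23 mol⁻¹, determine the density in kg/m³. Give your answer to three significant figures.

In a BCC lattice, atoms touch along the body diagonal, so √3·a = 4r, giving a = 466.5 pm = 4.665 × 10^-8 cm.
With Z = 2, ρ = Z·M/(N_A·a³) = 2 × 178.2 / (6.022 × 10²³ × 1.015 × 10^-22) = 5.830 g/cm³ = 5830 kg/m³.

5830 kg/m³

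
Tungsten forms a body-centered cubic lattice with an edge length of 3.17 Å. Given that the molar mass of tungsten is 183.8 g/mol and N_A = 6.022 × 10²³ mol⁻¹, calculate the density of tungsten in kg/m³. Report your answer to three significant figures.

19200 kg/m³

A BCC unit cell contains Z = 2 atoms.
Cell volume: a³ = (3.17 Å)³ = (3.170 × 10^-8 cm)³ = 3.186 × 10^-23 cm³.
ρ = Z·M/(N_A·a³) = 2 × 183.8 / (6.022 × 10²³ × 3.186 × 10^-23) = 19.16 g/cm³ = 19200 kg/m³.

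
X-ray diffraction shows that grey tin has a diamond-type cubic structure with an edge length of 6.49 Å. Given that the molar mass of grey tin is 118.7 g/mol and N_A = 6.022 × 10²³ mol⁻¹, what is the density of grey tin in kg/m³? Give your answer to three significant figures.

5770 kg/m³

A diamond cubic unit cell contains Z = 8 atoms.
Cell volume: a³ = (6.49 Å)³ = (6.490 × 10^-8 cm)³ = 2.734 × 10^-22 cm³.
ρ = Z·M/(N_A·a³) = 8 × 118.7 / (6.022 × 10²³ × 2.734 × 10^-22) = 5.769 g/cm³ = 5770 kg/m³.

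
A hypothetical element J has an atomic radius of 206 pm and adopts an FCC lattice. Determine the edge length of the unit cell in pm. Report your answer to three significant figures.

583 pm

In an FCC lattice, atoms touch along the face diagonal, so √2·a = 4r.
a = 4r/√2 = 4 × 206 / 1.4142 = 583 pm.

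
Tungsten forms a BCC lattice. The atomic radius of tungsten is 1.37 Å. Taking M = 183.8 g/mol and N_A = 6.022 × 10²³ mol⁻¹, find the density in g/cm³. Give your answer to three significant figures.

19.3 g/cm³

In a BCC lattice, atoms touch along the body diagonal, so √3·a = 4r, giving a = 3.164 Å = 3.164 × 10^-8 cm.
With Z = 2, ρ = Z·M/(N_A·a³) = 2 × 183.8 / (6.022 × 10²³ × 3.167 × 10^-23) = 19.27 g/cm³.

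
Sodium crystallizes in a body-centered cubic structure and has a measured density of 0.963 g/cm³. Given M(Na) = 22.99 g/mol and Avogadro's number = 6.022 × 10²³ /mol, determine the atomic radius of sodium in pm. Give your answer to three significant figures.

For a BCC cell (Z = 2), a³ = Z·M/(N_A·ρ) = 2 × 22.99 / (6.022 × 10²³ × 0.9630) = 7.929 × 10^-23 cm³, so a = 4.296 × 10^-8 cm = 429.6 pm.
Atoms touch along the body diagonal, so √3·a = 4r, so r = 0.4330 × a = 186 pm.

186 pm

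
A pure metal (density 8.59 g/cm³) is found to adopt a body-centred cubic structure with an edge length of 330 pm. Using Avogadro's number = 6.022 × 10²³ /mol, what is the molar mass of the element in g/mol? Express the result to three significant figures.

A BCC cell has Z = 2 atoms; a = 3.300 × 10^-8 cm.
M = ρ·N_A·a³/Z = 8.59 × 6.022 × 10²³ × 3.594 × 10^-23 / 2 = 92.9 g/mol.

92.9 g/mol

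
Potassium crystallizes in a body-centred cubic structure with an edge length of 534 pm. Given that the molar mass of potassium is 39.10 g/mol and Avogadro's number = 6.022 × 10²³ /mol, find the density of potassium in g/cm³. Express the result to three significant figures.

0.853 g/cm³

A BCC unit cell contains Z = 2 atoms.
Cell volume: a³ = (534 pm)³ = (5.340 × 10^-8 cm)³ = 1.523 × 10^-22 cm³.
ρ = Z·M/(N_A·a³) = 2 × 39.10 / (6.022 × 10²³ × 1.523 × 10^-22) = 0.8528 g/cm³.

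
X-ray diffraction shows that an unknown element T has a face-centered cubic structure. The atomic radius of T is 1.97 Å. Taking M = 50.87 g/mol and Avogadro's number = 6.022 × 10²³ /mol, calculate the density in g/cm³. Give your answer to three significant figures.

In an FCC lattice, atoms touch along the face diagonal, so √2·a = 4r, giving a = 5.572 Å = 5.572 × 10^-8 cm.
With Z = 4, ρ = Z·M/(N_A·a³) = 4 × 50.87 / (6.022 × 10²³ × 1.730 × 10^-22) = 1.953 g/cm³.

1.95 g/cm³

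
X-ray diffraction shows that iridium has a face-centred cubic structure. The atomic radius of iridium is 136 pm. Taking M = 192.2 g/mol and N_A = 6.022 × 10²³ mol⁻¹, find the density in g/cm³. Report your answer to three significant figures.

In an FCC lattice, atoms touch along the face diagonal, so √2·a = 4r, giving a = 384.7 pm = 3.847 × 10^-8 cm.
With Z = 4, ρ = Z·M/(N_A·a³) = 4 × 192.2 / (6.022 × 10²³ × 5.692 × 10^-23) = 22.43 g/cm³.

22.4 g/cm³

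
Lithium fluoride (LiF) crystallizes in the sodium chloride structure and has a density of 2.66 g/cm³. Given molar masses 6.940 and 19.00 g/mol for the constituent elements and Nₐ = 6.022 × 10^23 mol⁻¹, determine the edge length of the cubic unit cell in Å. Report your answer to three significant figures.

4.02 Å

M(LiF) = 25.94 g/mol; Z = 4 formula units per cell.
a³ = Z·M/(N_A·ρ) = 4 × 25.94 / (6.022 × 10²³ × 2.66) = 6.478 × 10^-23 cm³, so a = 4.016 × 10^-8 cm = 4.02 Å.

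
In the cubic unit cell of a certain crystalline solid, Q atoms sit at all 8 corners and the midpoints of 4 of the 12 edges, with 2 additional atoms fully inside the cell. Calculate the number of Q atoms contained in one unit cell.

4

Corner atoms are shared by 8 cells (1/8 each), edge atoms by 4 (1/4 each), interior atoms are unshared.
Net atoms = 8 × 1/8 + 4 × 1/4 + 2 = 1 + 1 + 2 = 4.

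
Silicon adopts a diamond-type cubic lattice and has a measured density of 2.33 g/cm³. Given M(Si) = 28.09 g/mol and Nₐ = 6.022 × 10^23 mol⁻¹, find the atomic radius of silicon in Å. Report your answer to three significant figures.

For a diamond cubic cell (Z = 8), a³ = Z·M/(N_A·ρ) = 8 × 28.09 / (6.022 × 10²³ × 2.330) = 1.602 × 10^-22 cm³, so a = 5.431 × 10^-8 cm = 5.431 Å.
Nearest neighbors lie along the body diagonal with √3·a = 8r, so r = 0.2165 × a = 1.18 Å.

1.18 Å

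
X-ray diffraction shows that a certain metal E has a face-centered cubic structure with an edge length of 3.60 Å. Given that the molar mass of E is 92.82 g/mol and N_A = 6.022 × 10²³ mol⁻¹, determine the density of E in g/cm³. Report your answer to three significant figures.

An FCC unit cell contains Z = 4 atoms.
Cell volume: a³ = (3.60 Å)³ = (3.600 × 10^-8 cm)³ = 4.666 × 10^-23 cm³.
ρ = Z·M/(N_A·a³) = 4 × 92.82 / (6.022 × 10²³ × 4.666 × 10^-23) = 13.21 g/cm³.

13.2 g/cm³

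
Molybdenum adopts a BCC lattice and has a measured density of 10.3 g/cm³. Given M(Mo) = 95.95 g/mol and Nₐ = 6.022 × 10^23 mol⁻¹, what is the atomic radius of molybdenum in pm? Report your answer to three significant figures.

For a BCC cell (Z = 2), a³ = Z·M/(N_A·ρ) = 2 × 95.95 / (6.022 × 10²³ × 10.30) = 3.094 × 10^-23 cm³, so a = 3.139 × 10^-8 cm = 313.9 pm.
Atoms touch along the body diagonal, so √3·a = 4r, so r = 0.4330 × a = 136 pm.

136 pm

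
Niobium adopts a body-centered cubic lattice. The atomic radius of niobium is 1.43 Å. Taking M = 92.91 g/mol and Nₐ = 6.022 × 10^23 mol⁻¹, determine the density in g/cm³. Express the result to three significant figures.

8.57 g/cm³

In a BCC lattice, atoms touch along the body diagonal, so √3·a = 4r, giving a = 3.302 Å = 3.302 × 10^-8 cm.
With Z = 2, ρ = Z·M/(N_A·a³) = 2 × 92.91 / (6.022 × 10²³ × 3.602 × 10^-23) = 8.567 g/cm³.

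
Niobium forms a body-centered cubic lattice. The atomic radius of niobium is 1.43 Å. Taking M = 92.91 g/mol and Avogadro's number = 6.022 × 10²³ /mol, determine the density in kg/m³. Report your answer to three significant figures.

8570 kg/m³

In a BCC lattice, atoms touch along the body diagonal, so √3·a = 4r, giving a = 3.302 Å = 3.302 × 10^-8 cm.
With Z = 2, ρ = Z·M/(N_A·a³) = 2 × 92.91 / (6.022 × 10²³ × 3.602 × 10^-23) = 8.567 g/cm³ = 8570 kg/m³.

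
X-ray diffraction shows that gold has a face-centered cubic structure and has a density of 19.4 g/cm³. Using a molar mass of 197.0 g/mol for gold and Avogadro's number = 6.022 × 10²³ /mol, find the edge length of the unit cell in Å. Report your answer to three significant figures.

4.07 Å

With Z = 4 atoms per FCC cell, a³ = Z·M/(N_A·ρ) = 4 × 197.0 / (6.022 × 10²³ × 19.40 g/cm³) = 6.745 × 10^-23 cm³.
a = (6.745 × 10^-23)^(1/3) = 4.071 × 10^-8 cm = 4.07 Å.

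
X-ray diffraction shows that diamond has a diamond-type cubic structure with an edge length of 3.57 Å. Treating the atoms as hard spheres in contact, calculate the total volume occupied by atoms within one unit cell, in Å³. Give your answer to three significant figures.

15.5 Å³

In a diamond cubic lattice nearest neighbors lie along the body diagonal with √3·a = 8r, so r = 0.2165a = 0.7729 Å.
V_atoms = Z × (4/3)πr³ = 8 × (4/3)π × (0.7729)³ = 15.5 Å³.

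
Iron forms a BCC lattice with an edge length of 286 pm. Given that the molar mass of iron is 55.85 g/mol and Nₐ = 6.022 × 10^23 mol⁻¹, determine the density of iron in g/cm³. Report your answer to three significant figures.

7.93 g/cm³

A BCC unit cell contains Z = 2 atoms.
Cell volume: a³ = (286 pm)³ = (2.860 × 10^-8 cm)³ = 2.339 × 10^-23 cm³.
ρ = Z·M/(N_A·a³) = 2 × 55.85 / (6.022 × 10²³ × 2.339 × 10^-23) = 7.929 g/cm³.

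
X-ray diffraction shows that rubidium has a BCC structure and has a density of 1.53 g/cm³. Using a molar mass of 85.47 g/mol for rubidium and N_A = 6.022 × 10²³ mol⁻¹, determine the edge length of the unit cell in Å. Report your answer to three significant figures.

With Z = 2 atoms per BCC cell, a³ = Z·M/(N_A·ρ) = 2 × 85.47 / (6.022 × 10²³ × 1.530 g/cm³) = 1.855 × 10^-22 cm³.
a = (1.855 × 10^-22)^(1/3) = 5.703 × 10^-8 cm = 5.70 Å.

5.70 Å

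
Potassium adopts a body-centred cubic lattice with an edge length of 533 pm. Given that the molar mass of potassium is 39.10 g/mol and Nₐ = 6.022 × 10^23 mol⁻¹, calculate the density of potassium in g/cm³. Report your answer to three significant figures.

A BCC unit cell contains Z = 2 atoms.
Cell volume: a³ = (533 pm)³ = (5.330 × 10^-8 cm)³ = 1.514 × 10^-22 cm³.
ρ = Z·M/(N_A·a³) = 2 × 39.10 / (6.022 × 10²³ × 1.514 × 10^-22) = 0.8576 g/cm³.

0.858 g/cm³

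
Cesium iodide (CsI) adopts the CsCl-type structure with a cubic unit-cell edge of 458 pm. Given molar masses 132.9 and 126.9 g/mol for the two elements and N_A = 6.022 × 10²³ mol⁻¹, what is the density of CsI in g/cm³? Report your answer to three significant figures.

The CsCl-type structure contains Z = 1 formula unit per cell; M(CsI) = 132.9 + 126.9 = 259.8 g/mol.
a³ = (4.580 × 10^-8 cm)³ = 9.607 × 10^-23 cm³.
ρ = 1 × 259.8 / (6.022 × 10²³ × 9.607 × 10^-23) = 4.491 g/cm³.

4.49 g/cm³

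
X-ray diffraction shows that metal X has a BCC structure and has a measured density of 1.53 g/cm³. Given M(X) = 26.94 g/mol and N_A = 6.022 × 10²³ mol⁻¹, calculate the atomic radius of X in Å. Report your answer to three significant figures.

1.68 Å

For a BCC cell (Z = 2), a³ = Z·M/(N_A·ρ) = 2 × 26.94 / (6.022 × 10²³ × 1.530) = 5.848 × 10^-23 cm³, so a = 3.881 × 10^-8 cm = 3.881 Å.
Atoms touch along the body diagonal, so √3·a = 4r, so r = 0.4330 × a = 1.68 Å.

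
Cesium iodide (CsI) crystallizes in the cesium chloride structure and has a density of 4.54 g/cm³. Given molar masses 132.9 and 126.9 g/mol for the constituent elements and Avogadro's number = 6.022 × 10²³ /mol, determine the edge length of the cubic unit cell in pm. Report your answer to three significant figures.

M(CsI) = 259.8 g/mol; Z = 1 formula unit per cell.
a³ = Z·M/(N_A·ρ) = 1 × 259.8 / (6.022 × 10²³ × 4.54) = 9.503 × 10^-23 cm³, so a = 4.563 × 10^-8 cm = 456 pm.

456 pm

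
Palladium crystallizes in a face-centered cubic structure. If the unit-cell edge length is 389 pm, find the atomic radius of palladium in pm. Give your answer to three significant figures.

In an FCC lattice, atoms touch along the face diagonal, so √2·a = 4r.
r = √2·a/4 = 1.4142 × 389 / 4 = 138 pm.

138 pm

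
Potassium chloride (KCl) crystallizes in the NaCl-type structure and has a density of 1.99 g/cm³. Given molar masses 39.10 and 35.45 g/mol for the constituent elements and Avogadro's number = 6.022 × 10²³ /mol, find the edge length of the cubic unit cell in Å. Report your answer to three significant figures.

M(KCl) = 74.55 g/mol; Z = 4 formula units per cell.
a³ = Z·M/(N_A·ρ) = 4 × 74.55 / (6.022 × 10²³ × 1.99) = 2.488 × 10^-22 cm³, so a = 6.290 × 10^-8 cm = 6.29 Å.

6.29 Å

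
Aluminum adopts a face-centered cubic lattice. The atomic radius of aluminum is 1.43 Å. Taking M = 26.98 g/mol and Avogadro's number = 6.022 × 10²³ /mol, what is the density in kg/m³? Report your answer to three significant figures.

In an FCC lattice, atoms touch along the face diagonal, so √2·a = 4r, giving a = 4.045 Å = 4.045 × 10^-8 cm.
With Z = 4, ρ = Z·M/(N_A·a³) = 4 × 26.98 / (6.022 × 10²³ × 6.617 × 10^-23) = 2.708 g/cm³ = 2710 kg/m³.

2710 kg/m³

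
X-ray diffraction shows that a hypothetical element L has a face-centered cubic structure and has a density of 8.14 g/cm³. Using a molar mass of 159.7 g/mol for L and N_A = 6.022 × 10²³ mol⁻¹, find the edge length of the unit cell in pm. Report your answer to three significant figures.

With Z = 4 atoms per FCC cell, a³ = Z·M/(N_A·ρ) = 4 × 159.7 / (6.022 × 10²³ × 8.140 g/cm³) = 1.303 × 10^-22 cm³.
a = (1.303 × 10^-22)^(1/3) = 5.070 × 10^-8 cm = 507 pm.

507 pm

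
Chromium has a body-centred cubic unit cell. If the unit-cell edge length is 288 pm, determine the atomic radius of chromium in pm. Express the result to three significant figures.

In a BCC lattice, atoms touch along the body diagonal, so √3·a = 4r.
r = √3·a/4 = 1.7321 × 288 / 4 = 125 pm.

125 pm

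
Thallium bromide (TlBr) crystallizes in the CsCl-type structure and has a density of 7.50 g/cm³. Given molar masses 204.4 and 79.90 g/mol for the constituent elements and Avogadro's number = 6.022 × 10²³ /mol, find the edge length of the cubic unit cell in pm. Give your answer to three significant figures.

M(TlBr) = 284.3 g/mol; Z = 1 formula unit per cell.
a³ = Z·M/(N_A·ρ) = 1 × 284.3 / (6.022 × 10²³ × 7.50) = 6.295 × 10^-23 cm³, so a = 3.978 × 10^-8 cm = 398 pm.

398 pm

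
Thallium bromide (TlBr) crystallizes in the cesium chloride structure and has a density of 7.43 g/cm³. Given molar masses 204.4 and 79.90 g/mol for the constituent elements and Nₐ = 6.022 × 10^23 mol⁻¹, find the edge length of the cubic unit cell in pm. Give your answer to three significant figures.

399 pm

M(TlBr) = 284.3 g/mol; Z = 1 formula unit per cell.
a³ = Z·M/(N_A·ρ) = 1 × 284.3 / (6.022 × 10²³ × 7.43) = 6.354 × 10^-23 cm³, so a = 3.990 × 10^-8 cm = 399 pm.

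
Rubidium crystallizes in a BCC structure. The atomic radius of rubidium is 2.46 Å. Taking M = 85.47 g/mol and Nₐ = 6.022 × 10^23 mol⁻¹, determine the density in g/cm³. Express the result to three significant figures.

1.55 g/cm³

In a BCC lattice, atoms touch along the body diagonal, so √3·a = 4r, giving a = 5.681 Å = 5.681 × 10^-8 cm.
With Z = 2, ρ = Z·M/(N_A·a³) = 2 × 85.47 / (6.022 × 10²³ × 1.834 × 10^-22) = 1.548 g/cm³.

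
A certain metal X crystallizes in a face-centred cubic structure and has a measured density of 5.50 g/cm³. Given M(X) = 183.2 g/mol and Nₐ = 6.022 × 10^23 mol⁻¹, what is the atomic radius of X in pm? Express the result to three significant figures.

214 pm

For an FCC cell (Z = 4), a³ = Z·M/(N_A·ρ) = 4 × 183.2 / (6.022 × 10²³ × 5.500) = 2.212 × 10^-22 cm³, so a = 6.048 × 10^-8 cm = 604.8 pm.
Atoms touch along the face diagonal, so √2·a = 4r, so r = 0.3536 × a = 214 pm.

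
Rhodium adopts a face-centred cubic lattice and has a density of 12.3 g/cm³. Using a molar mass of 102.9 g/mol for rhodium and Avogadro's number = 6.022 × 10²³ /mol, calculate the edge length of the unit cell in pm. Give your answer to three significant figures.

382 pm

With Z = 4 atoms per FCC cell, a³ = Z·M/(N_A·ρ) = 4 × 102.9 / (6.022 × 10²³ × 12.30 g/cm³) = 5.557 × 10^-23 cm³.
a = (5.557 × 10^-23)^(1/3) = 3.816 × 10^-8 cm = 382 pm.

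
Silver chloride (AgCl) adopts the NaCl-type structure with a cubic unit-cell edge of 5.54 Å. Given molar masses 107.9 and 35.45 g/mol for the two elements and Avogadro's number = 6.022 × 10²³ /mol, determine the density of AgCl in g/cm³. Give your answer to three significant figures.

5.60 g/cm³

The NaCl-type structure contains Z = 4 formula units per cell; M(AgCl) = 107.9 + 35.45 = 143.35 g/mol.
a³ = (5.540 × 10^-8 cm)³ = 1.700 × 10^-22 cm³.
ρ = 4 × 143.35 / (6.022 × 10²³ × 1.700 × 10^-22) = 5.600 g/cm³.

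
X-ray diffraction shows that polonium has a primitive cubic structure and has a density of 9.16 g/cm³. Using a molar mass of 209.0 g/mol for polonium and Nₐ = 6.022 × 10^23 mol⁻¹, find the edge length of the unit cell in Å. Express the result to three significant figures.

With Z = 1 atom per simple cubic cell, a³ = Z·M/(N_A·ρ) = 1 × 209.0 / (6.022 × 10²³ × 9.160 g/cm³) = 3.789 × 10^-23 cm³.
a = (3.789 × 10^-23)^(1/3) = 3.359 × 10^-8 cm = 3.36 Å.

3.36 Å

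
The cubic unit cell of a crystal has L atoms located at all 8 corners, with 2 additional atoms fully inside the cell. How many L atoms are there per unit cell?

3

Corner atoms are shared by 8 cells (1/8 each), interior atoms are unshared.
Net atoms = 8 × 1/8 + 2 = 1 + 2 = 3.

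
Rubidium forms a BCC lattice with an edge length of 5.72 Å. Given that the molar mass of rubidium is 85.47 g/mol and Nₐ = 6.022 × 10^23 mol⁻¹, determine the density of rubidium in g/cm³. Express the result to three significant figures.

1.52 g/cm³

A BCC unit cell contains Z = 2 atoms.
Cell volume: a³ = (5.72 Å)³ = (5.720 × 10^-8 cm)³ = 1.871 × 10^-22 cm³.
ρ = Z·M/(N_A·a³) = 2 × 85.47 / (6.022 × 10²³ × 1.871 × 10^-22) = 1.517 g/cm³.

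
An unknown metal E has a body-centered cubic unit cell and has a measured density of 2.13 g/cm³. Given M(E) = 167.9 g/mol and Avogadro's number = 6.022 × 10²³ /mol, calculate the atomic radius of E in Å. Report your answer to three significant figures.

For a BCC cell (Z = 2), a³ = Z·M/(N_A·ρ) = 2 × 167.9 / (6.022 × 10²³ × 2.130) = 2.618 × 10^-22 cm³, so a = 6.397 × 10^-8 cm = 6.397 Å.
Atoms touch along the body diagonal, so √3·a = 4r, so r = 0.4330 × a = 2.77 Å.

2.77 Å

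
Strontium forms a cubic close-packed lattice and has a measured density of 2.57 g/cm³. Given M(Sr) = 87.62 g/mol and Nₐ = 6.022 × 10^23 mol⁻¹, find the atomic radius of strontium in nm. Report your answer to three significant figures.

0.216 nm

For an FCC cell (Z = 4), a³ = Z·M/(N_A·ρ) = 4 × 87.62 / (6.022 × 10²³ × 2.570) = 2.265 × 10^-22 cm³, so a = 6.095 × 10^-8 cm = 0.6095 nm.
Atoms touch along the face diagonal, so √2·a = 4r, so r = 0.3536 × a = 0.216 nm.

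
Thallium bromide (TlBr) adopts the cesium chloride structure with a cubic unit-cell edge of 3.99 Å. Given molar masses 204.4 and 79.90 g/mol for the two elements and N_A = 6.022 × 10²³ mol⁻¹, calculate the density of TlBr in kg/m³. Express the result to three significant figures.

The cesium chloride structure contains Z = 1 formula unit per cell; M(TlBr) = 204.4 + 79.90 = 284.3 g/mol.
a³ = (3.990 × 10^-8 cm)³ = 6.352 × 10^-23 cm³.
ρ = 1 × 284.3 / (6.022 × 10²³ × 6.352 × 10^-23) = 7.432 g/cm³ = 7430 kg/m³.

7430 kg/m³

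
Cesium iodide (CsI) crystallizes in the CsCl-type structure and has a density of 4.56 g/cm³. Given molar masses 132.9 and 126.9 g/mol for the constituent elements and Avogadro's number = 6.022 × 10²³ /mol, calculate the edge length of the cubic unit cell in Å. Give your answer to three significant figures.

4.56 Å

M(CsI) = 259.8 g/mol; Z = 1 formula unit per cell.
a³ = Z·M/(N_A·ρ) = 1 × 259.8 / (6.022 × 10²³ × 4.56) = 9.461 × 10^-23 cm³, so a = 4.557 × 10^-8 cm = 4.56 Å.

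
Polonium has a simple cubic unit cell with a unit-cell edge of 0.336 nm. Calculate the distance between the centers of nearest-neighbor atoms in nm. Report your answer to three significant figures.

In a simple cubic structure, atoms touch along the cell edge, so a = 2r; the nearest-neighbor distance equals 2r = 1.000·a.
d = 1.000 × 0.336 = 0.336 nm.

0.336 nm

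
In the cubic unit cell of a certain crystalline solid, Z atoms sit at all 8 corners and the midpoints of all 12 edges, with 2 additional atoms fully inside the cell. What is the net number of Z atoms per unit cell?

Corner atoms are shared by 8 cells (1/8 each), edge atoms by 4 (1/4 each), interior atoms are unshared.
Net atoms = 8 × 1/8 + 12 × 1/4 + 2 = 1 + 3 + 2 = 6.

6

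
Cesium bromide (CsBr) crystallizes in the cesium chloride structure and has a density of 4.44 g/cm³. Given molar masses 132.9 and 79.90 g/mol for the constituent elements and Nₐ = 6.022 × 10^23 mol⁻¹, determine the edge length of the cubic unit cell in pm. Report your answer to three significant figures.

M(CsBr) = 212.8 g/mol; Z = 1 formula unit per cell.
a³ = Z·M/(N_A·ρ) = 1 × 212.8 / (6.022 × 10²³ × 4.44) = 7.959 × 10^-23 cm³, so a = 4.301 × 10^-8 cm = 430 pm.

430 pm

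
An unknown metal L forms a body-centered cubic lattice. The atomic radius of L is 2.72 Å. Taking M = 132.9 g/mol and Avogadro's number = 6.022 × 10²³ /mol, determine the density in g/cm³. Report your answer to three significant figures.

In a BCC lattice, atoms touch along the body diagonal, so √3·a = 4r, giving a = 6.282 Å = 6.282 × 10^-8 cm.
With Z = 2, ρ = Z·M/(N_A·a³) = 2 × 132.9 / (6.022 × 10²³ × 2.479 × 10^-22) = 1.781 g/cm³.

1.78 g/cm³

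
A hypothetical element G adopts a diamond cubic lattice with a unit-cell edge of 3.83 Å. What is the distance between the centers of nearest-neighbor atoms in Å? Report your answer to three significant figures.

1.66 Å

In a diamond cubic structure, nearest neighbors lie along the body diagonal with √3·a = 8r; the nearest-neighbor distance equals 2r = 0.4330·a.
d = 0.4330 × 3.83 = 1.66 Å.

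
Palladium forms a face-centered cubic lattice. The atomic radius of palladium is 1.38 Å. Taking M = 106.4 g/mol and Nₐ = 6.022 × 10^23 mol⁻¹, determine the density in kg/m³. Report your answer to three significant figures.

11900 kg/m³

In an FCC lattice, atoms touch along the face diagonal, so √2·a = 4r, giving a = 3.903 Å = 3.903 × 10^-8 cm.
With Z = 4, ρ = Z·M/(N_A·a³) = 4 × 106.4 / (6.022 × 10²³ × 5.947 × 10^-23) = 11.88 g/cm³ = 11900 kg/m³.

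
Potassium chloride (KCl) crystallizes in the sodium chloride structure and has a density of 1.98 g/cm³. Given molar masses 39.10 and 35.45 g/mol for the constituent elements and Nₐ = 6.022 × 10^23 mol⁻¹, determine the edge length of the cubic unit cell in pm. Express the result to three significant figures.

M(KCl) = 74.55 g/mol; Z = 4 formula units per cell.
a³ = Z·M/(N_A·ρ) = 4 × 74.55 / (6.022 × 10²³ × 1.98) = 2.501 × 10^-22 cm³, so a = 6.300 × 10^-8 cm = 630 pm.

630 pm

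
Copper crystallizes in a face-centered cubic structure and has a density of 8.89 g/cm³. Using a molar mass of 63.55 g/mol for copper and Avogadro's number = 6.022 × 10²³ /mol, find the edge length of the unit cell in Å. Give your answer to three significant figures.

3.62 Å

With Z = 4 atoms per FCC cell, a³ = Z·M/(N_A·ρ) = 4 × 63.55 / (6.022 × 10²³ × 8.890 g/cm³) = 4.748 × 10^-23 cm³.
a = (4.748 × 10^-23)^(1/3) = 3.621 × 10^-8 cm = 3.62 Å.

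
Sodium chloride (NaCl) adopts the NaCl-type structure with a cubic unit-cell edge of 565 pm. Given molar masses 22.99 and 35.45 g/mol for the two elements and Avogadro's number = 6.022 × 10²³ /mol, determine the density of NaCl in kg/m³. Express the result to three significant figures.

2150 kg/m³

The NaCl-type structure contains Z = 4 formula units per cell; M(NaCl) = 22.99 + 35.45 = 58.44 g/mol.
a³ = (5.650 × 10^-8 cm)³ = 1.804 × 10^-22 cm³.
ρ = 4 × 58.44 / (6.022 × 10²³ × 1.804 × 10^-22) = 2.152 g/cm³ = 2150 kg/m³.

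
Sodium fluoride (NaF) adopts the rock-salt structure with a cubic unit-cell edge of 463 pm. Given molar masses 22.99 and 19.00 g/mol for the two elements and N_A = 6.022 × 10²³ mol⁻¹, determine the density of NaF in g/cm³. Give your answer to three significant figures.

The rock-salt structure contains Z = 4 formula units per cell; M(NaF) = 22.99 + 19.00 = 41.99 g/mol.
a³ = (4.630 × 10^-8 cm)³ = 9.925 × 10^-23 cm³.
ρ = 4 × 41.99 / (6.022 × 10²³ × 9.925 × 10^-23) = 2.810 g/cm³.

2.81 g/cm³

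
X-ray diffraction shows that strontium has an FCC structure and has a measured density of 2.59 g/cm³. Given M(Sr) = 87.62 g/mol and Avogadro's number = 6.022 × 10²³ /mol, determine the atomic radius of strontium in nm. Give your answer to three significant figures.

0.215 nm

For an FCC cell (Z = 4), a³ = Z·M/(N_A·ρ) = 4 × 87.62 / (6.022 × 10²³ × 2.590) = 2.247 × 10^-22 cm³, so a = 6.080 × 10^-8 cm = 0.6080 nm.
Atoms touch along the face diagonal, so √2·a = 4r, so r = 0.3536 × a = 0.215 nm.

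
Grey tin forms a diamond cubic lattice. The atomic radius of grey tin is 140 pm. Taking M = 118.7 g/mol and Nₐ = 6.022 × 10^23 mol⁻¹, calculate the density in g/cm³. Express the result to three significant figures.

In a diamond cubic lattice, nearest neighbors lie along the body diagonal with √3·a = 8r, giving a = 646.6 pm = 6.466 × 10^-8 cm.
With Z = 8, ρ = Z·M/(N_A·a³) = 8 × 118.7 / (6.022 × 10²³ × 2.704 × 10^-22) = 5.832 g/cm³.

5.83 g/cm³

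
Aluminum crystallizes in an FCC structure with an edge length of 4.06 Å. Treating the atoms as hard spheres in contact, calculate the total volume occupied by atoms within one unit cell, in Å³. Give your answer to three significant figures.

49.6 Å³

In an FCC lattice atoms touch along the face diagonal, so √2·a = 4r, so r = 0.3536a = 1.435 Å.
V_atoms = Z × (4/3)πr³ = 4 × (4/3)π × (1.435)³ = 49.6 Å³.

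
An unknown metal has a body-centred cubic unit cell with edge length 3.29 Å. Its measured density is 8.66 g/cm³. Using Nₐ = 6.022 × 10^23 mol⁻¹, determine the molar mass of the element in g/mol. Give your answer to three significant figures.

92.9 g/mol

A BCC cell has Z = 2 atoms; a = 3.290 × 10^-8 cm.
M = ρ·N_A·a³/Z = 8.66 × 6.022 × 10²³ × 3.561 × 10^-23 / 2 = 92.9 g/mol.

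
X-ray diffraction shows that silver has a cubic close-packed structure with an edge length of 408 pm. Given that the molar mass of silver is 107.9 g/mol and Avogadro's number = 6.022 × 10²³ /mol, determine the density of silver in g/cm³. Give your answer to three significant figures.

10.6 g/cm³

An FCC unit cell contains Z = 4 atoms.
Cell volume: a³ = (408 pm)³ = (4.080 × 10^-8 cm)³ = 6.792 × 10^-23 cm³.
ρ = Z·M/(N_A·a³) = 4 × 107.9 / (6.022 × 10²³ × 6.792 × 10^-23) = 10.55 g/cm³.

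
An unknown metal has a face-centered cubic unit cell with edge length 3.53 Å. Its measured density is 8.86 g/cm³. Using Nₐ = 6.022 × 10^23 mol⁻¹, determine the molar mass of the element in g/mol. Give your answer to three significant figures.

An FCC cell has Z = 4 atoms; a = 3.530 × 10^-8 cm.
M = ρ·N_A·a³/Z = 8.86 × 6.022 × 10²³ × 4.399 × 10^-23 / 4 = 58.7 g/mol.

58.7 g/mol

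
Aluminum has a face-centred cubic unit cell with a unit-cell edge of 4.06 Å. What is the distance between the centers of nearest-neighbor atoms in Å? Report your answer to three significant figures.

2.87 Å

In an FCC structure, atoms touch along the face diagonal, so √2·a = 4r; the nearest-neighbor distance equals 2r = 0.7071·a.
d = 0.7071 × 4.06 = 2.87 Å.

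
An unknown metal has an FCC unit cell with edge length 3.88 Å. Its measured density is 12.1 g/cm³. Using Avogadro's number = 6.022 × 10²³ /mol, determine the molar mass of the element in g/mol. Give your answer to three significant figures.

An FCC cell has Z = 4 atoms; a = 3.880 × 10^-8 cm.
M = ρ·N_A·a³/Z = 12.1 × 6.022 × 10²³ × 5.841 × 10^-23 / 4 = 106 g/mol.

106 g/mol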